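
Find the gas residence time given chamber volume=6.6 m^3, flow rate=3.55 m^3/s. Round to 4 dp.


tau = V / Q_flow
tau = 6.6 / 3.55 = 1.8592 s


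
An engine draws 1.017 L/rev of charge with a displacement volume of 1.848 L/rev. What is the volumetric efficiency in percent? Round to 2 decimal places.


eta_v = (V_actual / V_disp) * 100
Ratio = 1.017 / 1.848 = 0.5503
eta_v = 0.5503 * 100 = 55.03%


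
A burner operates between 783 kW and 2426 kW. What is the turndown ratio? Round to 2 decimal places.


TDR = Q_max / Q_min
TDR = 2426 / 783 = 3.10


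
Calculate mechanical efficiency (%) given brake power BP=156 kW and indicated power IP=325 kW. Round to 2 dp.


eta_mech = (BP / IP) * 100
Ratio = 156 / 325 = 0.4800
eta_mech = 0.4800 * 100 = 48.00%


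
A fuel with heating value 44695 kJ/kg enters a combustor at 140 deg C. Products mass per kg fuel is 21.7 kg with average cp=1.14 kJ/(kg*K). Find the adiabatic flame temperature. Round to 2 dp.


T_ad = T_in + Hc / (m_p * cp)
Denominator = 21.7 * 1.14 = 24.7380
Temperature rise = 44695 / 24.7380 = 1806.73 K
T_ad = 140 + 1806.73 = 1946.73 deg C


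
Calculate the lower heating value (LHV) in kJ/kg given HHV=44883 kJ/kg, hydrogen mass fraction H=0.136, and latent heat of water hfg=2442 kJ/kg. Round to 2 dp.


LHV = HHV - hfg * 9 * H
Water correction = 2442 * 9 * 0.136 = 2989.008 kJ/kg
LHV = 44883 - 2989.008 = 41893.99 kJ/kg


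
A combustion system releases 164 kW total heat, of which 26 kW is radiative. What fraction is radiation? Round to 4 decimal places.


f_rad = Q_rad / Q_total
f_rad = 26 / 164 = 0.1585


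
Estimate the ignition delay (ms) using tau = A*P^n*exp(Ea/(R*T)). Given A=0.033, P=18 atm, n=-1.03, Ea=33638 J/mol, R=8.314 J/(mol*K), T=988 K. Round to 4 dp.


tau = A * P^n * exp(Ea/(R*T))
P^n = 18^(-1.03) = 0.05094122
Ea/(R*T) = 33638/(8.314*988) = 4.095088
exp(Ea/(R*T)) = 60.044602
tau = 0.033 * 0.05094122 * 60.044602 = 0.1009 ms


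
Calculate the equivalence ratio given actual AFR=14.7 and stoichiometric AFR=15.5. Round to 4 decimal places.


phi = AFR_stoich / AFR_actual
phi = 15.5 / 14.7 = 1.0544


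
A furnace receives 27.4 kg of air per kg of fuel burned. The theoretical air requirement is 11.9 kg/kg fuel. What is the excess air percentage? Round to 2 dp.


Excess air = actual - stoichiometric = 27.4 - 11.9 = 15.50 kg/kg fuel
Excess air % = (excess / stoich) * 100 = (15.50 / 11.9) * 100 = 130.25%


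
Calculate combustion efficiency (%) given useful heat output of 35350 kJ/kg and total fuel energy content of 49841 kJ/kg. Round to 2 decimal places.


Efficiency = (Q_useful / Q_fuel) * 100
Efficiency = (35350 / 49841) * 100
Efficiency = 0.7093 * 100 = 70.93%


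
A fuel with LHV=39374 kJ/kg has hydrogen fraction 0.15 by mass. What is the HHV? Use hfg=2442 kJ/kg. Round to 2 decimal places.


HHV = LHV + hfg * 9 * H
Water addition = 2442 * 9 * 0.15 = 3296.700 kJ/kg
HHV = 39374 + 3296.700 = 42670.70 kJ/kg


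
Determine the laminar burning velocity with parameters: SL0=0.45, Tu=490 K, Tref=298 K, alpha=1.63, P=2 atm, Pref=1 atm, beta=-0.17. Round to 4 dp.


SL = SL0 * (Tu/Tref)^alpha * (P/Pref)^beta
T ratio = 490/298 = 1.64429530
(T ratio)^alpha = 1.64429530^1.63 = 2.249299
(P/Pref)^beta = 2^(-0.17) = 0.888843
SL = 0.45 * 2.249299 * 0.888843 = 0.8997 m/s


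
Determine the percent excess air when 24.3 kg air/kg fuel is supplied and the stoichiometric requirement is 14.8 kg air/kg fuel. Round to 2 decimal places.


Excess air = actual - stoichiometric = 24.3 - 14.8 = 9.50 kg/kg fuel
Excess air % = (excess / stoich) * 100 = (9.50 / 14.8) * 100 = 64.19%


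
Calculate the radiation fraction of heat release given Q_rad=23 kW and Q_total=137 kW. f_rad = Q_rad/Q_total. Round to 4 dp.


f_rad = Q_rad / Q_total
f_rad = 23 / 137 = 0.1679


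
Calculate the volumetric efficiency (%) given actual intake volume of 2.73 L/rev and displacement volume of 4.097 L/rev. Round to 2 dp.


eta_v = (V_actual / V_disp) * 100
Ratio = 2.73 / 4.097 = 0.6663
eta_v = 0.6663 * 100 = 66.63%


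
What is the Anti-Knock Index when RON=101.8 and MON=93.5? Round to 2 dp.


AKI = (RON + MON) / 2
AKI = (101.8 + 93.5) / 2
AKI = 195.3 / 2 = 97.65


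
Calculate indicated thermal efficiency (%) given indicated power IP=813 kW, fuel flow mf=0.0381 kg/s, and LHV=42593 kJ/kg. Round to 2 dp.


eta_ith = (IP / (mf * LHV)) * 100
Denominator = 0.0381 * 42593 = 1622.7933 kW
eta_ith = (813 / 1622.7933) * 100 = 50.10%


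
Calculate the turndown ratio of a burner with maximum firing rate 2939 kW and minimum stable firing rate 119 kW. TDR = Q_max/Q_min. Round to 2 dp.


TDR = Q_max / Q_min
TDR = 2939 / 119 = 24.70


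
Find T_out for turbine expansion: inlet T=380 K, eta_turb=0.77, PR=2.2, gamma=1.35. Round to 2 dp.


T_out = T_in * (1 - eta * (1 - PR^(-(gamma-1)/gamma)))
Exponent = -(1.35-1)/1.35 = -0.25925926
PR^exp = 2.2^(-0.25925926) = 0.81512413
Factor = 1 - 0.77*(1 - 0.81512413) = 0.85764558
T_out = 380 * 0.85764558 = 325.91 K


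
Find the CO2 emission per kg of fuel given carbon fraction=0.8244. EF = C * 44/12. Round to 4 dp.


EF = C_frac * (M_CO2 / M_C)
EF = 0.8244 * (44/12)
EF = 0.8244 * 3.666667 = 3.0228 kg_CO2/kg_fuel


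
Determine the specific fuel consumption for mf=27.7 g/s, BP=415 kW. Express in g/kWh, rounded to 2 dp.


SFC = (mf / BP) * 3600
Rate = 27.7 / 415 = 0.066747 g/(s*kW)
SFC = 0.066747 * 3600 = 240.29 g/kWh


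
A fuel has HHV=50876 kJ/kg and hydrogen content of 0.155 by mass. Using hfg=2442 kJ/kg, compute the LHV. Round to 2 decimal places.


LHV = HHV - hfg * 9 * H
Water correction = 2442 * 9 * 0.155 = 3406.590 kJ/kg
LHV = 50876 - 3406.590 = 47469.41 kJ/kg


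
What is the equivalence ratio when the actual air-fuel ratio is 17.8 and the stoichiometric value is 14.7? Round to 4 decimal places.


phi = AFR_stoich / AFR_actual
phi = 14.7 / 17.8 = 0.8258


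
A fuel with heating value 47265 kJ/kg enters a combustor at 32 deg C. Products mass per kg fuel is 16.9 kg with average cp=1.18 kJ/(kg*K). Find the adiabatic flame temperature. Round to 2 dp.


T_ad = T_in + Hc / (m_p * cp)
Denominator = 16.9 * 1.18 = 19.9420
Temperature rise = 47265 / 19.9420 = 2370.12 K
T_ad = 32 + 2370.12 = 2402.12 deg C


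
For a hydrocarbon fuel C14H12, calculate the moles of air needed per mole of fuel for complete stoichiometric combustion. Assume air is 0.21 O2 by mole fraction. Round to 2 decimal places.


Balanced combustion: C14H12 + 17 O2 -> 14 CO2 + 6 H2O
O2 needed = C + H/4 = 14 + 12/4 = 17.00 moles
Air moles = O2 / 0.21 = 17.00 / 0.21 = 80.95 moles air


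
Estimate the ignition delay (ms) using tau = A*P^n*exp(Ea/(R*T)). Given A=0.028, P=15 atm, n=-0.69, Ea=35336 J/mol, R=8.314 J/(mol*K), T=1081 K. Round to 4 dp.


tau = A * P^n * exp(Ea/(R*T))
P^n = 15^(-0.69) = 0.15434659
Ea/(R*T) = 35336/(8.314*1081) = 3.931712
exp(Ea/(R*T)) = 50.994193
tau = 0.028 * 0.15434659 * 50.994193 = 0.2204 ms


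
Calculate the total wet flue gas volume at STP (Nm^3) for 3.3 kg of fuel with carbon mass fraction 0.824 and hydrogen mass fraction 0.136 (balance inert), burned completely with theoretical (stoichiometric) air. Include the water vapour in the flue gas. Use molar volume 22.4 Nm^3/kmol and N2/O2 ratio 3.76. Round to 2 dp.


Per kg fuel: CO2 = (C/12 kmol)*22.4 = (0.824/12)*22.4 = 1.53813 Nm^3
Per kg fuel: H2O = (H/2 kmol)*22.4 = (0.136/2)*22.4 = 1.52320 Nm^3
O2 needed per kg fuel = C/12 + H/4 = 0.824/12 + 0.136/4 = 0.10266667 kmol
Per kg fuel: N2 = O2*3.76*22.4 = 0.10266667*3.76*22.4 = 8.64700 Nm^3
Total per kg = 1.53813 + 1.52320 + 8.64700 = 11.70833 Nm^3
Total = 11.70833 * 3.3 = 38.64 Nm^3


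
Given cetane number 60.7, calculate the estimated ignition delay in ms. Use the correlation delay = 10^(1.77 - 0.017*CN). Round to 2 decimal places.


delay = 10^(1.77 - 0.017*CN)
Exponent = 1.77 - 0.017*60.7 = 0.7381
delay = 10^0.7381 = 5.47 ms


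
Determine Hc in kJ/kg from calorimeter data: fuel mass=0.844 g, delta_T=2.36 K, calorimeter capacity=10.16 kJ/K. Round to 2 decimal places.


Hc = C_cal * delta_T / m_fuel
Q_released = 10.16 * 2.36 = 23.9776 kJ
m_fuel = 0.844 g = 0.844/1000 kg = 0.000844 kg
Hc = 23.9776 / 0.000844 = 28409.48 kJ/kg


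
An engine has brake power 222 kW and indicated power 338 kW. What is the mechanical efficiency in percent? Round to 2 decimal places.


eta_mech = (BP / IP) * 100
Ratio = 222 / 338 = 0.6568
eta_mech = 0.6568 * 100 = 65.68%


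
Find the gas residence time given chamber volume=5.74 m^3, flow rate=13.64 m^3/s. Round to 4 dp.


tau = V / Q_flow
tau = 5.74 / 13.64 = 0.4208 s


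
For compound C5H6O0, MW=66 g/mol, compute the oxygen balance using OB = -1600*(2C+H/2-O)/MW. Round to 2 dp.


OB = -1600 * (2C + H/2 - O) / MW
Inner = 2*5 + 6/2 - 0 = 13.00
OB = -1600 * 13.00 / 66 = -315.15%


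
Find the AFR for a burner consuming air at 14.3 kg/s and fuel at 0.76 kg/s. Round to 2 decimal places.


AFR = m_air / m_fuel
AFR = 14.3 / 0.76 = 18.82


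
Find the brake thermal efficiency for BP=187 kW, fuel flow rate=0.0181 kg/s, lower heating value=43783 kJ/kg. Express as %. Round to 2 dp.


eta_BTE = (BP / (mf * LHV)) * 100
Denominator = 0.0181 * 43783 = 792.4723 kW
eta_BTE = (187 / 792.4723) * 100 = 23.60%


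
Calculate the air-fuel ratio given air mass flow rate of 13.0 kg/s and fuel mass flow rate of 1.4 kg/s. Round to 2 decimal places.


AFR = m_air / m_fuel
AFR = 13.0 / 1.4 = 9.29


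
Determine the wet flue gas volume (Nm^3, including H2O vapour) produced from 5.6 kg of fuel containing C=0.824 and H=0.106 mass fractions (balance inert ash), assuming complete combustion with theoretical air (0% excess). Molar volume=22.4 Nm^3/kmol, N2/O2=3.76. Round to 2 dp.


Per kg fuel: CO2 = (C/12 kmol)*22.4 = (0.824/12)*22.4 = 1.53813 Nm^3
Per kg fuel: H2O = (H/2 kmol)*22.4 = (0.106/2)*22.4 = 1.18720 Nm^3
O2 needed per kg fuel = C/12 + H/4 = 0.824/12 + 0.106/4 = 0.09516667 kmol
Per kg fuel: N2 = O2*3.76*22.4 = 0.09516667*3.76*22.4 = 8.01532 Nm^3
Total per kg = 1.53813 + 1.18720 + 8.01532 = 10.74065 Nm^3
Total = 10.74065 * 5.6 = 60.15 Nm^3


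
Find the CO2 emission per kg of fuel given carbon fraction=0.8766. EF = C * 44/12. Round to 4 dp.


EF = C_frac * (M_CO2 / M_C)
EF = 0.8766 * (44/12)
EF = 0.8766 * 3.666667 = 3.2142 kg_CO2/kg_fuel


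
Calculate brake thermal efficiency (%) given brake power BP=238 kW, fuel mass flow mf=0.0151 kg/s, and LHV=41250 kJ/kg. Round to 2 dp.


eta_BTE = (BP / (mf * LHV)) * 100
Denominator = 0.0151 * 41250 = 622.8750 kW
eta_BTE = (238 / 622.8750) * 100 = 38.21%


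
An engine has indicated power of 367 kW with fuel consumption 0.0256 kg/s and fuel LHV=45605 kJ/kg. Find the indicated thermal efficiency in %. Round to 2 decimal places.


eta_ith = (IP / (mf * LHV)) * 100
Denominator = 0.0256 * 45605 = 1167.4880 kW
eta_ith = (367 / 1167.4880) * 100 = 31.44%


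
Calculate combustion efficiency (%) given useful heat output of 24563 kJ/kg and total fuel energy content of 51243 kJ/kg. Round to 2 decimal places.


Efficiency = (Q_useful / Q_fuel) * 100
Efficiency = (24563 / 51243) * 100
Efficiency = 0.4793 * 100 = 47.93%


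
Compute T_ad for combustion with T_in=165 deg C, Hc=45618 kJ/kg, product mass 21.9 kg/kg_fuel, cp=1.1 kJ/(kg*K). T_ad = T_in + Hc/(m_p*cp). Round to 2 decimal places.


T_ad = T_in + Hc / (m_p * cp)
Denominator = 21.9 * 1.1 = 24.0900
Temperature rise = 45618 / 24.0900 = 1893.65 K
T_ad = 165 + 1893.65 = 2058.65 deg C


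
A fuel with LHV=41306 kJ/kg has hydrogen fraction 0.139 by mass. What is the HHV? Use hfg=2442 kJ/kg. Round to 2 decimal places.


HHV = LHV + hfg * 9 * H
Water addition = 2442 * 9 * 0.139 = 3054.942 kJ/kg
HHV = 41306 + 3054.942 = 44360.94 kJ/kg


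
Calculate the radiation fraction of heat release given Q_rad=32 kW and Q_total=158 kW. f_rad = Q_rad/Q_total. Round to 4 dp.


f_rad = Q_rad / Q_total
f_rad = 32 / 158 = 0.2025


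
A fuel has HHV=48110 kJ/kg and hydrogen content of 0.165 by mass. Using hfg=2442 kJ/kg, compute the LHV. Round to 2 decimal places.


LHV = HHV - hfg * 9 * H
Water correction = 2442 * 9 * 0.165 = 3626.370 kJ/kg
LHV = 48110 - 3626.370 = 44483.63 kJ/kg


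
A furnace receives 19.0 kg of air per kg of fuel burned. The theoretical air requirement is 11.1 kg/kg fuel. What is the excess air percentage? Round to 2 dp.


Excess air = actual - stoichiometric = 19.0 - 11.1 = 7.90 kg/kg fuel
Excess air % = (excess / stoich) * 100 = (7.90 / 11.1) * 100 = 71.17%


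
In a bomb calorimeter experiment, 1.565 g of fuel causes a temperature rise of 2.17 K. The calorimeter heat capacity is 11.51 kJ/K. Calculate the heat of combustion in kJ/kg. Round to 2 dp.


Hc = C_cal * delta_T / m_fuel
Q_released = 11.51 * 2.17 = 24.9767 kJ
m_fuel = 1.565 g = 1.565/1000 kg = 0.001565 kg
Hc = 24.9767 / 0.001565 = 15959.55 kJ/kg


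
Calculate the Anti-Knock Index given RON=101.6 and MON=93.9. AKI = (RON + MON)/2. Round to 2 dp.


AKI = (RON + MON) / 2
AKI = (101.6 + 93.9) / 2
AKI = 195.5 / 2 = 97.75


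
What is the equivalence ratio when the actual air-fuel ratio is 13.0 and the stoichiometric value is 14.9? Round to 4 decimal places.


phi = AFR_stoich / AFR_actual
phi = 14.9 / 13.0 = 1.1462


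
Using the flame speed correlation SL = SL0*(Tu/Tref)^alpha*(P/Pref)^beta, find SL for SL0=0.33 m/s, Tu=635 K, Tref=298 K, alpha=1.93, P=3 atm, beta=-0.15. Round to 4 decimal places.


SL = SL0 * (Tu/Tref)^alpha * (P/Pref)^beta
T ratio = 635/298 = 2.13087248
(T ratio)^alpha = 2.13087248^1.93 = 4.306415
(P/Pref)^beta = 3^(-0.15) = 0.848070
SL = 0.33 * 4.306415 * 0.848070 = 1.2052 m/s


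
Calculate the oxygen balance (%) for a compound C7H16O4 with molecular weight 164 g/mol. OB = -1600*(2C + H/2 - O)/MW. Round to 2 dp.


OB = -1600 * (2C + H/2 - O) / MW
Inner = 2*7 + 16/2 - 4 = 18.00
OB = -1600 * 18.00 / 164 = -175.61%


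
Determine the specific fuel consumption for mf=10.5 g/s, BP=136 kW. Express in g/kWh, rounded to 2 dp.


SFC = (mf / BP) * 3600
Rate = 10.5 / 136 = 0.077206 g/(s*kW)
SFC = 0.077206 * 3600 = 277.94 g/kWh


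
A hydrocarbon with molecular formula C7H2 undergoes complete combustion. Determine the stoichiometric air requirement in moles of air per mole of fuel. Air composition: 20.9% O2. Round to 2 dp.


Balanced combustion: C7H2 + 7.5 O2 -> 7 CO2 + 1 H2O
O2 needed = C + H/4 = 7 + 2/4 = 7.50 moles
Air moles = O2 / 0.209 = 7.50 / 0.209 = 35.89 moles air


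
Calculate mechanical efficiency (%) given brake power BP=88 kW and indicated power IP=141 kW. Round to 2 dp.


eta_mech = (BP / IP) * 100
Ratio = 88 / 141 = 0.6241
eta_mech = 0.6241 * 100 = 62.41%


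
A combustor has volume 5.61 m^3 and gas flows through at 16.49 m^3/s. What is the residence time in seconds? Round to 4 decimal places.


tau = V / Q_flow
tau = 5.61 / 16.49 = 0.3402 s


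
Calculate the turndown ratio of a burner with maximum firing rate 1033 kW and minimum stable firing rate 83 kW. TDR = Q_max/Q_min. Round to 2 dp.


TDR = Q_max / Q_min
TDR = 1033 / 83 = 12.45


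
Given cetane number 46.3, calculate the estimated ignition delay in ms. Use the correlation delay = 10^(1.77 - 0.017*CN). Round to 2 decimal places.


delay = 10^(1.77 - 0.017*CN)
Exponent = 1.77 - 0.017*46.3 = 0.9829
delay = 10^0.9829 = 9.61 ms


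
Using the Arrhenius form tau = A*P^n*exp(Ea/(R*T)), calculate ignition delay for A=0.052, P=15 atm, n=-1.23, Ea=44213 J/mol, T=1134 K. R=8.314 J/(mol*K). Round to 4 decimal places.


tau = A * P^n * exp(Ea/(R*T))
P^n = 15^(-1.23) = 0.03576084
Ea/(R*T) = 44213/(8.314*1134) = 4.689504
exp(Ea/(R*T)) = 108.799201
tau = 0.052 * 0.03576084 * 108.799201 = 0.2023 ms


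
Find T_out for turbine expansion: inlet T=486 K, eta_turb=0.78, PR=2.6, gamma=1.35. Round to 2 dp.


T_out = T_in * (1 - eta * (1 - PR^(-(gamma-1)/gamma)))
Exponent = -(1.35-1)/1.35 = -0.25925926
PR^exp = 2.6^(-0.25925926) = 0.78057442
Factor = 1 - 0.78*(1 - 0.78057442) = 0.82884805
T_out = 486 * 0.82884805 = 402.82 K


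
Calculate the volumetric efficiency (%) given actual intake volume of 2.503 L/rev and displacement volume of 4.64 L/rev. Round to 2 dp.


eta_v = (V_actual / V_disp) * 100
Ratio = 2.503 / 4.64 = 0.5394
eta_v = 0.5394 * 100 = 53.94%


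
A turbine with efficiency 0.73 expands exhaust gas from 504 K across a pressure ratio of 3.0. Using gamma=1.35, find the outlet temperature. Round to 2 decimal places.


T_out = T_in * (1 - eta * (1 - PR^(-(gamma-1)/gamma)))
Exponent = -(1.35-1)/1.35 = -0.25925926
PR^exp = 3.0^(-0.25925926) = 0.75214556
Factor = 1 - 0.73*(1 - 0.75214556) = 0.81906626
T_out = 504 * 0.81906626 = 412.81 K


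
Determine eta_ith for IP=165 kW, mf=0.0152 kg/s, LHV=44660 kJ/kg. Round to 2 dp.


eta_ith = (IP / (mf * LHV)) * 100
Denominator = 0.0152 * 44660 = 678.8320 kW
eta_ith = (165 / 678.8320) * 100 = 24.31%


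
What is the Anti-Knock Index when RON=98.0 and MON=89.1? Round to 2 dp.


AKI = (RON + MON) / 2
AKI = (98.0 + 89.1) / 2
AKI = 187.1 / 2 = 93.55


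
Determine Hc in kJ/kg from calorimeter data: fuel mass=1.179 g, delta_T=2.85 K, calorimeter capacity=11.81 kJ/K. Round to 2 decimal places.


Hc = C_cal * delta_T / m_fuel
Q_released = 11.81 * 2.85 = 33.6585 kJ
m_fuel = 1.179 g = 1.179/1000 kg = 0.001179 kg
Hc = 33.6585 / 0.001179 = 28548.35 kJ/kg


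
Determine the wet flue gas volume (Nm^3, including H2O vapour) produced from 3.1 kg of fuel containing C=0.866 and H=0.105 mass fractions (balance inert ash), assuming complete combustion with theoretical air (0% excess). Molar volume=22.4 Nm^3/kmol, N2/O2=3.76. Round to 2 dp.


Per kg fuel: CO2 = (C/12 kmol)*22.4 = (0.866/12)*22.4 = 1.61653 Nm^3
Per kg fuel: H2O = (H/2 kmol)*22.4 = (0.105/2)*22.4 = 1.17600 Nm^3
O2 needed per kg fuel = C/12 + H/4 = 0.866/12 + 0.105/4 = 0.09841667 kmol
Per kg fuel: N2 = O2*3.76*22.4 = 0.09841667*3.76*22.4 = 8.28905 Nm^3
Total per kg = 1.61653 + 1.17600 + 8.28905 = 11.08158 Nm^3
Total = 11.08158 * 3.1 = 34.35 Nm^3


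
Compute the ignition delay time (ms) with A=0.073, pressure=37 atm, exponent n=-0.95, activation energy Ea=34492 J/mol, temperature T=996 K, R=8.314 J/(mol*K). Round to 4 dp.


tau = A * P^n * exp(Ea/(R*T))
P^n = 37^(-0.95) = 0.03237489
Ea/(R*T) = 34492/(8.314*996) = 4.165326
exp(Ea/(R*T)) = 64.413691
tau = 0.073 * 0.03237489 * 64.413691 = 0.1522 ms


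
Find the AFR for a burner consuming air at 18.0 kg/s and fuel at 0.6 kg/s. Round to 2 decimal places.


AFR = m_air / m_fuel
AFR = 18.0 / 0.6 = 30.00


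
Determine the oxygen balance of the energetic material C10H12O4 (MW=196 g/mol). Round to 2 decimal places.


OB = -1600 * (2C + H/2 - O) / MW
Inner = 2*10 + 12/2 - 4 = 22.00
OB = -1600 * 22.00 / 196 = -179.59%


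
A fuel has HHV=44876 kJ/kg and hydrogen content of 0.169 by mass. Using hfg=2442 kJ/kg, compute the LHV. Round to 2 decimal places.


LHV = HHV - hfg * 9 * H
Water correction = 2442 * 9 * 0.169 = 3714.282 kJ/kg
LHV = 44876 - 3714.282 = 41161.72 kJ/kg


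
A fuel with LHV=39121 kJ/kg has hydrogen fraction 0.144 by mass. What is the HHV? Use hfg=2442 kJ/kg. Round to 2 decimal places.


HHV = LHV + hfg * 9 * H
Water addition = 2442 * 9 * 0.144 = 3164.832 kJ/kg
HHV = 39121 + 3164.832 = 42285.83 kJ/kg


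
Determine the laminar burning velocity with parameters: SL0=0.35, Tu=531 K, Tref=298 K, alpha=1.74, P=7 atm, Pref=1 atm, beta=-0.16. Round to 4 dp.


SL = SL0 * (Tu/Tref)^alpha * (P/Pref)^beta
T ratio = 531/298 = 1.78187919
(T ratio)^alpha = 1.78187919^1.74 = 2.732299
(P/Pref)^beta = 7^(-0.16) = 0.732461
SL = 0.35 * 2.732299 * 0.732461 = 0.7005 m/s


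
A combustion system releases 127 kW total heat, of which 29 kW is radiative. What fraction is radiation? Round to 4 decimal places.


f_rad = Q_rad / Q_total
f_rad = 29 / 127 = 0.2283


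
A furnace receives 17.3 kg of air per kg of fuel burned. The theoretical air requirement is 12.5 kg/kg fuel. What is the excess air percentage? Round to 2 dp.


Excess air = actual - stoichiometric = 17.3 - 12.5 = 4.80 kg/kg fuel
Excess air % = (excess / stoich) * 100 = (4.80 / 12.5) * 100 = 38.40%


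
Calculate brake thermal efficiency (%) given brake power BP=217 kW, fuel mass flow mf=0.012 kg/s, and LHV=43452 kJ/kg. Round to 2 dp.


eta_BTE = (BP / (mf * LHV)) * 100
Denominator = 0.012 * 43452 = 521.4240 kW
eta_BTE = (217 / 521.4240) * 100 = 41.62%


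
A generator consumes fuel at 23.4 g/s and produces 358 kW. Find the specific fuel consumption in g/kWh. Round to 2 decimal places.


SFC = (mf / BP) * 3600
Rate = 23.4 / 358 = 0.065363 g/(s*kW)
SFC = 0.065363 * 3600 = 235.31 g/kWh


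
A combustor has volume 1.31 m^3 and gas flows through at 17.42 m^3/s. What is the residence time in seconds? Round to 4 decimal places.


tau = V / Q_flow
tau = 1.31 / 17.42 = 0.0752 s


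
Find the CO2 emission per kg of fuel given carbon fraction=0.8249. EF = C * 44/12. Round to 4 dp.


EF = C_frac * (M_CO2 / M_C)
EF = 0.8249 * (44/12)
EF = 0.8249 * 3.666667 = 3.0246 kg_CO2/kg_fuel


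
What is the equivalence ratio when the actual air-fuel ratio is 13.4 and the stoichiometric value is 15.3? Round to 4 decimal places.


phi = AFR_stoich / AFR_actual
phi = 15.3 / 13.4 = 1.1418


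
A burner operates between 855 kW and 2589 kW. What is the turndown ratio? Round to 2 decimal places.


TDR = Q_max / Q_min
TDR = 2589 / 855 = 3.03


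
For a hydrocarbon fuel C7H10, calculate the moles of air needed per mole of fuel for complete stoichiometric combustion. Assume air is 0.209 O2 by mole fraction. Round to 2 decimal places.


Balanced combustion: C7H10 + 9.5 O2 -> 7 CO2 + 5 H2O
O2 needed = C + H/4 = 7 + 10/4 = 9.50 moles
Air moles = O2 / 0.209 = 9.50 / 0.209 = 45.45 moles air


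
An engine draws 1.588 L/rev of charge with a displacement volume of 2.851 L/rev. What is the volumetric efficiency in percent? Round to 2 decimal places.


eta_v = (V_actual / V_disp) * 100
Ratio = 1.588 / 2.851 = 0.5570
eta_v = 0.5570 * 100 = 55.70%


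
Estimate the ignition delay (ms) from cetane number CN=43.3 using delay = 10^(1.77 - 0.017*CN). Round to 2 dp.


delay = 10^(1.77 - 0.017*CN)
Exponent = 1.77 - 0.017*43.3 = 1.0339
delay = 10^1.0339 = 10.81 ms


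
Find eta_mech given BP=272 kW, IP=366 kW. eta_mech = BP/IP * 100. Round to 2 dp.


eta_mech = (BP / IP) * 100
Ratio = 272 / 366 = 0.7432
eta_mech = 0.7432 * 100 = 74.32%


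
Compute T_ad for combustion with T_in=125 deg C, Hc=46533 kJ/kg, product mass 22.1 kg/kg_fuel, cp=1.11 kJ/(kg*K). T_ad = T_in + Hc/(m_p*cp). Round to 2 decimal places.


T_ad = T_in + Hc / (m_p * cp)
Denominator = 22.1 * 1.11 = 24.5310
Temperature rise = 46533 / 24.5310 = 1896.91 K
T_ad = 125 + 1896.91 = 2021.91 deg C


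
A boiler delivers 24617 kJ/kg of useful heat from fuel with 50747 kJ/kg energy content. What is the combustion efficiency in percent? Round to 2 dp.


Efficiency = (Q_useful / Q_fuel) * 100
Efficiency = (24617 / 50747) * 100
Efficiency = 0.4851 * 100 = 48.51%


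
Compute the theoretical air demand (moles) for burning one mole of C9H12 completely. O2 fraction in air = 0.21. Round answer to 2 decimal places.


Balanced combustion: C9H12 + 12 O2 -> 9 CO2 + 6 H2O
O2 needed = C + H/4 = 9 + 12/4 = 12.00 moles
Air moles = O2 / 0.21 = 12.00 / 0.21 = 57.14 moles air


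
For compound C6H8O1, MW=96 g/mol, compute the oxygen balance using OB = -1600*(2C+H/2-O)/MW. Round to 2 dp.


OB = -1600 * (2C + H/2 - O) / MW
Inner = 2*6 + 8/2 - 1 = 15.00
OB = -1600 * 15.00 / 96 = -250.00%


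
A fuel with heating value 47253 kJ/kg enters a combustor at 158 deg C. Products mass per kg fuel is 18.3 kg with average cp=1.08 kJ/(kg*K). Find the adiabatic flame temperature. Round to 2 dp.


T_ad = T_in + Hc / (m_p * cp)
Denominator = 18.3 * 1.08 = 19.7640
Temperature rise = 47253 / 19.7640 = 2390.86 K
T_ad = 158 + 2390.86 = 2548.86 deg C


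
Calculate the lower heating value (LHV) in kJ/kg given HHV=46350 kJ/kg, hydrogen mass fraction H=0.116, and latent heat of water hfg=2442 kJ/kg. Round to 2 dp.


LHV = HHV - hfg * 9 * H
Water correction = 2442 * 9 * 0.116 = 2549.448 kJ/kg
LHV = 46350 - 2549.448 = 43800.55 kJ/kg


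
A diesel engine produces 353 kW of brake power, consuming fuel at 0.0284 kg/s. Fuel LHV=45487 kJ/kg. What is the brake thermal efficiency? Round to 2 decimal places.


eta_BTE = (BP / (mf * LHV)) * 100
Denominator = 0.0284 * 45487 = 1291.8308 kW
eta_BTE = (353 / 1291.8308) * 100 = 27.33%


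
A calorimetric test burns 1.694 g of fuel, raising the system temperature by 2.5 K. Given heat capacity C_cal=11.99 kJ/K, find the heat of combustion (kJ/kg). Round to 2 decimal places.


Hc = C_cal * delta_T / m_fuel
Q_released = 11.99 * 2.5 = 29.9750 kJ
m_fuel = 1.694 g = 1.694/1000 kg = 0.001694 kg
Hc = 29.9750 / 0.001694 = 17694.81 kJ/kg


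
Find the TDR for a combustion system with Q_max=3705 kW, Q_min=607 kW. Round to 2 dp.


TDR = Q_max / Q_min
TDR = 3705 / 607 = 6.10


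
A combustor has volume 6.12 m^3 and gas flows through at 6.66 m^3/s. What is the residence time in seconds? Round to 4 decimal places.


tau = V / Q_flow
tau = 6.12 / 6.66 = 0.9189 s


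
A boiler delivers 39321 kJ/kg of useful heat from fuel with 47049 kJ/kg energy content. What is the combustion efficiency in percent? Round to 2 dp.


Efficiency = (Q_useful / Q_fuel) * 100
Efficiency = (39321 / 47049) * 100
Efficiency = 0.8357 * 100 = 83.57%


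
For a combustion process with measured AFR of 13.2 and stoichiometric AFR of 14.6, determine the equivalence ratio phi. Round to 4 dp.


phi = AFR_stoich / AFR_actual
phi = 14.6 / 13.2 = 1.1061


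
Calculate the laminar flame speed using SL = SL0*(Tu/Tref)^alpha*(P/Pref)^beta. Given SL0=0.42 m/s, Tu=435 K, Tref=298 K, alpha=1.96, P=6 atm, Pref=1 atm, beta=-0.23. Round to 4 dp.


SL = SL0 * (Tu/Tref)^alpha * (P/Pref)^beta
T ratio = 435/298 = 1.45973154
(T ratio)^alpha = 1.45973154^1.96 = 2.098819
(P/Pref)^beta = 6^(-0.23) = 0.662255
SL = 0.42 * 2.098819 * 0.662255 = 0.5838 m/s


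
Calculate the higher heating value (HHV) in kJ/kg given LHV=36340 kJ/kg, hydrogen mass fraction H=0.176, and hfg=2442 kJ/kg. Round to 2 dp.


HHV = LHV + hfg * 9 * H
Water addition = 2442 * 9 * 0.176 = 3868.128 kJ/kg
HHV = 36340 + 3868.128 = 40208.13 kJ/kg


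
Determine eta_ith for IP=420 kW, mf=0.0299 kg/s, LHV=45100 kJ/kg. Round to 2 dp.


eta_ith = (IP / (mf * LHV)) * 100
Denominator = 0.0299 * 45100 = 1348.4900 kW
eta_ith = (420 / 1348.4900) * 100 = 31.15%


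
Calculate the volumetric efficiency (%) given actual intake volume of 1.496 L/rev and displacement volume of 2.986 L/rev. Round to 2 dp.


eta_v = (V_actual / V_disp) * 100
Ratio = 1.496 / 2.986 = 0.5010
eta_v = 0.5010 * 100 = 50.10%


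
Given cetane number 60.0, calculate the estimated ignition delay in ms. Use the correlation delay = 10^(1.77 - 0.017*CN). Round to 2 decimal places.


delay = 10^(1.77 - 0.017*CN)
Exponent = 1.77 - 0.017*60.0 = 0.7500
delay = 10^0.7500 = 5.62 ms


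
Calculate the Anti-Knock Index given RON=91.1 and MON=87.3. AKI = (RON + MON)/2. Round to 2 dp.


AKI = (RON + MON) / 2
AKI = (91.1 + 87.3) / 2
AKI = 178.4 / 2 = 89.20


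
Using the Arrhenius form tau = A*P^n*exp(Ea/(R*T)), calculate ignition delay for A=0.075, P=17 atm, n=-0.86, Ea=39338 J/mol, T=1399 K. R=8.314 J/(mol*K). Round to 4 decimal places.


tau = A * P^n * exp(Ea/(R*T))
P^n = 17^(-0.86) = 0.08746090
Ea/(R*T) = 39338/(8.314*1399) = 3.382085
exp(Ea/(R*T)) = 29.432078
tau = 0.075 * 0.08746090 * 29.432078 = 0.1931 ms


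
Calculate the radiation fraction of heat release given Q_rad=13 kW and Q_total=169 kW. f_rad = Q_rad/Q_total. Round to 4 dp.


f_rad = Q_rad / Q_total
f_rad = 13 / 169 = 0.0769


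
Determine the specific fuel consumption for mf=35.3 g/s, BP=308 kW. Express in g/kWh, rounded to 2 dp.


SFC = (mf / BP) * 3600
Rate = 35.3 / 308 = 0.114610 g/(s*kW)
SFC = 0.114610 * 3600 = 412.60 g/kWh


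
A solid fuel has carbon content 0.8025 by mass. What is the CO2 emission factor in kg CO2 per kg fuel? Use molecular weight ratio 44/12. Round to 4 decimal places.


EF = C_frac * (M_CO2 / M_C)
EF = 0.8025 * (44/12)
EF = 0.8025 * 3.666667 = 2.9425 kg_CO2/kg_fuel


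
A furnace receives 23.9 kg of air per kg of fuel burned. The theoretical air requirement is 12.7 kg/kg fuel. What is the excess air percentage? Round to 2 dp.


Excess air = actual - stoichiometric = 23.9 - 12.7 = 11.20 kg/kg fuel
Excess air % = (excess / stoich) * 100 = (11.20 / 12.7) * 100 = 88.19%


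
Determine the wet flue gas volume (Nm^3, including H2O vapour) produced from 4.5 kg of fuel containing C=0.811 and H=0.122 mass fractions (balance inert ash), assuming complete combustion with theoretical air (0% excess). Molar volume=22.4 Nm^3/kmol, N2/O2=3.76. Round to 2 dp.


Per kg fuel: CO2 = (C/12 kmol)*22.4 = (0.811/12)*22.4 = 1.51387 Nm^3
Per kg fuel: H2O = (H/2 kmol)*22.4 = (0.122/2)*22.4 = 1.36640 Nm^3
O2 needed per kg fuel = C/12 + H/4 = 0.811/12 + 0.122/4 = 0.09808333 kmol
Per kg fuel: N2 = O2*3.76*22.4 = 0.09808333*3.76*22.4 = 8.26097 Nm^3
Total per kg = 1.51387 + 1.36640 + 8.26097 = 11.14124 Nm^3
Total = 11.14124 * 4.5 = 50.14 Nm^3


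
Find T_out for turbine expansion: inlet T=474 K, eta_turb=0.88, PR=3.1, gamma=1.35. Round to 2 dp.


T_out = T_in * (1 - eta * (1 - PR^(-(gamma-1)/gamma)))
Exponent = -(1.35-1)/1.35 = -0.25925926
PR^exp = 3.1^(-0.25925926) = 0.74577862
Factor = 1 - 0.88*(1 - 0.74577862) = 0.77628519
T_out = 474 * 0.77628519 = 367.96 K


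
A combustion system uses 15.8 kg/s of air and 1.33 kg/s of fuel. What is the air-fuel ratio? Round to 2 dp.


AFR = m_air / m_fuel
AFR = 15.8 / 1.33 = 11.88


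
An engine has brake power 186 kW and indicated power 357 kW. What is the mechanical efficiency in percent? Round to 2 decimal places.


eta_mech = (BP / IP) * 100
Ratio = 186 / 357 = 0.5210
eta_mech = 0.5210 * 100 = 52.10%


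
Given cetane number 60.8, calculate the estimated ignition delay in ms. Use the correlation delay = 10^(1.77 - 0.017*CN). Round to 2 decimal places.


delay = 10^(1.77 - 0.017*CN)
Exponent = 1.77 - 0.017*60.8 = 0.7364
delay = 10^0.7364 = 5.45 ms


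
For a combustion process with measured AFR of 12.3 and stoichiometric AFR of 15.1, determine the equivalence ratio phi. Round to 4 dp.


phi = AFR_stoich / AFR_actual
phi = 15.1 / 12.3 = 1.2276


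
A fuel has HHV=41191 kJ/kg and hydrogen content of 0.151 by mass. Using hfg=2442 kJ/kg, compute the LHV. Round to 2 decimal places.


LHV = HHV - hfg * 9 * H
Water correction = 2442 * 9 * 0.151 = 3318.678 kJ/kg
LHV = 41191 - 3318.678 = 37872.32 kJ/kg


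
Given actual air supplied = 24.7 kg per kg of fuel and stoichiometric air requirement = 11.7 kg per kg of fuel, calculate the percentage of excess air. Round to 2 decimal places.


Excess air = actual - stoichiometric = 24.7 - 11.7 = 13.00 kg/kg fuel
Excess air % = (excess / stoich) * 100 = (13.00 / 11.7) * 100 = 111.11%


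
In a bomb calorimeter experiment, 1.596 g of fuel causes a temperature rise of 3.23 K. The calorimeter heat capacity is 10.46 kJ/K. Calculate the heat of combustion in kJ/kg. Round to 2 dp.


Hc = C_cal * delta_T / m_fuel
Q_released = 10.46 * 3.23 = 33.7858 kJ
m_fuel = 1.596 g = 1.596/1000 kg = 0.001596 kg
Hc = 33.7858 / 0.001596 = 21169.05 kJ/kg


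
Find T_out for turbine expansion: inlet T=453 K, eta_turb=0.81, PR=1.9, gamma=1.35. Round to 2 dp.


T_out = T_in * (1 - eta * (1 - PR^(-(gamma-1)/gamma)))
Exponent = -(1.35-1)/1.35 = -0.25925926
PR^exp = 1.9^(-0.25925926) = 0.84670193
Factor = 1 - 0.81*(1 - 0.84670193) = 0.87582856
T_out = 453 * 0.87582856 = 396.75 K


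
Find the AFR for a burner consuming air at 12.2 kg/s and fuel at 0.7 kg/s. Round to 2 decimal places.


AFR = m_air / m_fuel
AFR = 12.2 / 0.7 = 17.43


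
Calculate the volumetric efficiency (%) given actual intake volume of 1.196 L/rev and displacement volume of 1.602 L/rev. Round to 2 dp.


eta_v = (V_actual / V_disp) * 100
Ratio = 1.196 / 1.602 = 0.7466
eta_v = 0.7466 * 100 = 74.66%


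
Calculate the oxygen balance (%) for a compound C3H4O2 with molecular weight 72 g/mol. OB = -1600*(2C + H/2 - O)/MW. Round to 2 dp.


OB = -1600 * (2C + H/2 - O) / MW
Inner = 2*3 + 4/2 - 2 = 6.00
OB = -1600 * 6.00 / 72 = -133.33%


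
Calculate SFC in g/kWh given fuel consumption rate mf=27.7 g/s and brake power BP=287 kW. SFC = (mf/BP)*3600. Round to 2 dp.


SFC = (mf / BP) * 3600
Rate = 27.7 / 287 = 0.096516 g/(s*kW)
SFC = 0.096516 * 3600 = 347.46 g/kWh


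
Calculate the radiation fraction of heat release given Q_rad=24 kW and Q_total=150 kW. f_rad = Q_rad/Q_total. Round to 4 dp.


f_rad = Q_rad / Q_total
f_rad = 24 / 150 = 0.1600


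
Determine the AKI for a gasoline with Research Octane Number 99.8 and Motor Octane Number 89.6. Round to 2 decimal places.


AKI = (RON + MON) / 2
AKI = (99.8 + 89.6) / 2
AKI = 189.4 / 2 = 94.70


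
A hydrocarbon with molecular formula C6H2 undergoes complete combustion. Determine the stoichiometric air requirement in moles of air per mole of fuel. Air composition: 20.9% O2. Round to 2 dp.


Balanced combustion: C6H2 + 6.5 O2 -> 6 CO2 + 1 H2O
O2 needed = C + H/4 = 6 + 2/4 = 6.50 moles
Air moles = O2 / 0.209 = 6.50 / 0.209 = 31.10 moles air


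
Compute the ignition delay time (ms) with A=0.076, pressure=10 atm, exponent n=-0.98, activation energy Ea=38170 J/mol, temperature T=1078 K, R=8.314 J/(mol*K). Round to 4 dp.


tau = A * P^n * exp(Ea/(R*T))
P^n = 10^(-0.98) = 0.10471285
Ea/(R*T) = 38170/(8.314*1078) = 4.258860
exp(Ea/(R*T)) = 70.729316
tau = 0.076 * 0.10471285 * 70.729316 = 0.5629 ms


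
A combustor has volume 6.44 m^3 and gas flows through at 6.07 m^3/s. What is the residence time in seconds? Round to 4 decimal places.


tau = V / Q_flow
tau = 6.44 / 6.07 = 1.0610 s


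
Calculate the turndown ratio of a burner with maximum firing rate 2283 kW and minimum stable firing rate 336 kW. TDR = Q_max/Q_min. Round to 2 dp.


TDR = Q_max / Q_min
TDR = 2283 / 336 = 6.79


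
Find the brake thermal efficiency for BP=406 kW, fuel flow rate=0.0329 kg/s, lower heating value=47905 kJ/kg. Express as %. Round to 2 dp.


eta_BTE = (BP / (mf * LHV)) * 100
Denominator = 0.0329 * 47905 = 1576.0745 kW
eta_BTE = (406 / 1576.0745) * 100 = 25.76%


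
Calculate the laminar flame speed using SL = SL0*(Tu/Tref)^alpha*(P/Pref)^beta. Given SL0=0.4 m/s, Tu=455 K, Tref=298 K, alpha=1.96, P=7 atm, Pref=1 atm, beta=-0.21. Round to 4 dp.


SL = SL0 * (Tu/Tref)^alpha * (P/Pref)^beta
T ratio = 455/298 = 1.52684564
(T ratio)^alpha = 1.52684564^1.96 = 2.292126
(P/Pref)^beta = 7^(-0.21) = 0.664553
SL = 0.4 * 2.292126 * 0.664553 = 0.6093 m/s


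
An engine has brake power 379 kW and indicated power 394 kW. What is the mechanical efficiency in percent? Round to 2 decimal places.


eta_mech = (BP / IP) * 100
Ratio = 379 / 394 = 0.9619
eta_mech = 0.9619 * 100 = 96.19%


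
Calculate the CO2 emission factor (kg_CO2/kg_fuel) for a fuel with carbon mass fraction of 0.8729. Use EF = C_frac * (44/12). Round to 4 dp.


EF = C_frac * (M_CO2 / M_C)
EF = 0.8729 * (44/12)
EF = 0.8729 * 3.666667 = 3.2006 kg_CO2/kg_fuel


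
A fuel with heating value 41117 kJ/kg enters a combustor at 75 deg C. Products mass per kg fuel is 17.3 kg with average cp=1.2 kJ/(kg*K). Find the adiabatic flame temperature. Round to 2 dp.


T_ad = T_in + Hc / (m_p * cp)
Denominator = 17.3 * 1.2 = 20.7600
Temperature rise = 41117 / 20.7600 = 1980.59 K
T_ad = 75 + 1980.59 = 2055.59 deg C


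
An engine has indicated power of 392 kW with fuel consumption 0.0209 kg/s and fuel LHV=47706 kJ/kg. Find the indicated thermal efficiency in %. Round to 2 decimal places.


eta_ith = (IP / (mf * LHV)) * 100
Denominator = 0.0209 * 47706 = 997.0554 kW
eta_ith = (392 / 997.0554) * 100 = 39.32%


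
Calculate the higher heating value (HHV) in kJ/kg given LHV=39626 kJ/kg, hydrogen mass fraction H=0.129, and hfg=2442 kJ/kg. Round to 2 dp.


HHV = LHV + hfg * 9 * H
Water addition = 2442 * 9 * 0.129 = 2835.162 kJ/kg
HHV = 39626 + 2835.162 = 42461.16 kJ/kg


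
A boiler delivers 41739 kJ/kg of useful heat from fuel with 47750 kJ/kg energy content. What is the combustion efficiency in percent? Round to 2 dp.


Efficiency = (Q_useful / Q_fuel) * 100
Efficiency = (41739 / 47750) * 100
Efficiency = 0.8741 * 100 = 87.41%


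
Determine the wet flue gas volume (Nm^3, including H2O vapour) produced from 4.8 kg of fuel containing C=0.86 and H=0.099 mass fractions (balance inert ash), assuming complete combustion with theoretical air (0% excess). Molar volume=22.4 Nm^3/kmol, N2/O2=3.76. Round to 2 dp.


Per kg fuel: CO2 = (C/12 kmol)*22.4 = (0.86/12)*22.4 = 1.60533 Nm^3
Per kg fuel: H2O = (H/2 kmol)*22.4 = (0.099/2)*22.4 = 1.10880 Nm^3
O2 needed per kg fuel = C/12 + H/4 = 0.86/12 + 0.099/4 = 0.09641667 kmol
Per kg fuel: N2 = O2*3.76*22.4 = 0.09641667*3.76*22.4 = 8.12060 Nm^3
Total per kg = 1.60533 + 1.10880 + 8.12060 = 10.83473 Nm^3
Total = 10.83473 * 4.8 = 52.01 Nm^3


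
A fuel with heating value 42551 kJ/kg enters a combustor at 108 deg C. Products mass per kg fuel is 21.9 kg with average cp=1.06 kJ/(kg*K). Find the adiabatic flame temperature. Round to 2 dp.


T_ad = T_in + Hc / (m_p * cp)
Denominator = 21.9 * 1.06 = 23.2140
Temperature rise = 42551 / 23.2140 = 1832.99 K
T_ad = 108 + 1832.99 = 1940.99 deg C


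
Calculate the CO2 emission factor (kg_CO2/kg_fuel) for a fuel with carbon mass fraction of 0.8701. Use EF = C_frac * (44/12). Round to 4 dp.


EF = C_frac * (M_CO2 / M_C)
EF = 0.8701 * (44/12)
EF = 0.8701 * 3.666667 = 3.1904 kg_CO2/kg_fuel


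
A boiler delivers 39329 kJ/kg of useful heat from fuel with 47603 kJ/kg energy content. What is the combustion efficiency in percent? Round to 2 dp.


Efficiency = (Q_useful / Q_fuel) * 100
Efficiency = (39329 / 47603) * 100
Efficiency = 0.8262 * 100 = 82.62%


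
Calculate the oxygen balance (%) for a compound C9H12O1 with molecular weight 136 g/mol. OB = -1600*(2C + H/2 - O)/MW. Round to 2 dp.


OB = -1600 * (2C + H/2 - O) / MW
Inner = 2*9 + 12/2 - 1 = 23.00
OB = -1600 * 23.00 / 136 = -270.59%


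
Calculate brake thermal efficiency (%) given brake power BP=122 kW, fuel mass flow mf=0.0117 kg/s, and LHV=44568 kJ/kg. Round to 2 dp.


eta_BTE = (BP / (mf * LHV)) * 100
Denominator = 0.0117 * 44568 = 521.4456 kW
eta_BTE = (122 / 521.4456) * 100 = 23.40%


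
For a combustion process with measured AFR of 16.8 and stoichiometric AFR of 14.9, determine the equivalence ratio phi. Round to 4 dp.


phi = AFR_stoich / AFR_actual
phi = 14.9 / 16.8 = 0.8869


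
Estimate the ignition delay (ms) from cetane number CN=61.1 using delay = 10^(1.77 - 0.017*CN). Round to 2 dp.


delay = 10^(1.77 - 0.017*CN)
Exponent = 1.77 - 0.017*61.1 = 0.7313
delay = 10^0.7313 = 5.39 ms


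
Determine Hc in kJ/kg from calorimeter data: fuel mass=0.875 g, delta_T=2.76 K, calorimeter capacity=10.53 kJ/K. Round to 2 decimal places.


Hc = C_cal * delta_T / m_fuel
Q_released = 10.53 * 2.76 = 29.0628 kJ
m_fuel = 0.875 g = 0.875/1000 kg = 0.000875 kg
Hc = 29.0628 / 0.000875 = 33214.63 kJ/kg


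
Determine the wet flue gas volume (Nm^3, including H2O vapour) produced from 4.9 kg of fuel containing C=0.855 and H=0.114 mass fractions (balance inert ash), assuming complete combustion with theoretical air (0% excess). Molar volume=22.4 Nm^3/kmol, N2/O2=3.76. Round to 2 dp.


Per kg fuel: CO2 = (C/12 kmol)*22.4 = (0.855/12)*22.4 = 1.59600 Nm^3
Per kg fuel: H2O = (H/2 kmol)*22.4 = (0.114/2)*22.4 = 1.27680 Nm^3
O2 needed per kg fuel = C/12 + H/4 = 0.855/12 + 0.114/4 = 0.09975000 kmol
Per kg fuel: N2 = O2*3.76*22.4 = 0.09975000*3.76*22.4 = 8.40134 Nm^3
Total per kg = 1.59600 + 1.27680 + 8.40134 = 11.27414 Nm^3
Total = 11.27414 * 4.9 = 55.24 Nm^3
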